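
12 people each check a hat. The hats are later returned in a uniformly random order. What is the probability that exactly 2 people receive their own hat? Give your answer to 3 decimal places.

0.184

Choose which 2 of the 12 are fixed: C(12,2) = 66 ways.
The remaining 10 must have no fixed point: D(10) = 1334961.
P = 66·1334961/479001600 = 16481/89600 ≈ 0.184.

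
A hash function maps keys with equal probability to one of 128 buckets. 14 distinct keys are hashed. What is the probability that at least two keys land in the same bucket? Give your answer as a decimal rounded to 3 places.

0.522

It's easier to compute the probability that all 14 are distinct.
P(all distinct) = 128/128 · 127/128 · ··· · 115/128 ≈ 0.478.
So the probability of at least one match is 1 − 0.478 = 0.522.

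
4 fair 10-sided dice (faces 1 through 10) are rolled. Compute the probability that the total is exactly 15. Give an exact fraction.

87/2500

There are 10^4 = 10000 equally likely outcomes.
The number of ordered 4-tuples from {1,…,10} summing to 15 is 348.
P(sum = 15) = 348/10000 = 87/2500.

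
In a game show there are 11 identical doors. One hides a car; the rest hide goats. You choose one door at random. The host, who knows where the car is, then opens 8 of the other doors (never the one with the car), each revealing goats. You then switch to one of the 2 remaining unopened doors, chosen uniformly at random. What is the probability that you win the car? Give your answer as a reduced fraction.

Your original door holds the car with probability 1/11, so the other 10 collectively hold it with probability 10/11.
The host can always find 8 empty doors to open, so the reveals don't change that 10/11; it is now spread over the 2 remaining unopened doors.
P(win by switching) = (10/11) · (1/2) = 5/11.

5/11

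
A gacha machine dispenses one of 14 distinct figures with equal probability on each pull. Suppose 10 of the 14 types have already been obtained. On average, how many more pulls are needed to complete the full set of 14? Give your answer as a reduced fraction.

Starting from 10 distinct types, each trial gives a new one with probability (14−i)/14 when i types are held, so the wait for the next new type is 14/(14−i).
E = 14/4 + 14/3 + 14/2 + 14/1 = 175/6.

175/6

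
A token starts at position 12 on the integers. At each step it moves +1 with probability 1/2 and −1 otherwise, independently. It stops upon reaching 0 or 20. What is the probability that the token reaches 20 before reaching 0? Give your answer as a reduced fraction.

With a fair step, P(i) = ½P(i−1) + ½P(i+1) with P(0)=0, P(20)=1 has the linear solution P(i) = i/20.
P(12) = 12/20 = 3/5.

3/5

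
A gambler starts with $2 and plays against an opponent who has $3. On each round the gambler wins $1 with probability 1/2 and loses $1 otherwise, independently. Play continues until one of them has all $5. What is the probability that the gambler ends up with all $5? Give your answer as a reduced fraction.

With a fair step, P(i) = ½P(i−1) + ½P(i+1) with P(0)=0, P(5)=1 has the linear solution P(i) = i/5.
P(2) = 2/5.

2/5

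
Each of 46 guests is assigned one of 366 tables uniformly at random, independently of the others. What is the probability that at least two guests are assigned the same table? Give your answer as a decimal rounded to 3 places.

It's easier to compute the probability that all 46 are distinct.
P(all distinct) = 366/366 · 365/366 · ··· · 321/366 ≈ 0.052.
So the probability of at least one match is 1 − 0.052 = 0.948.

0.948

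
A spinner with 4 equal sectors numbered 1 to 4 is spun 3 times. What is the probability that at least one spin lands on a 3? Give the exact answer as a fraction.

37/64

P(no spin lands on a 3) = (3/4)^3 = 27/64.
P(at least one) = 1 − 27/64 = 37/64.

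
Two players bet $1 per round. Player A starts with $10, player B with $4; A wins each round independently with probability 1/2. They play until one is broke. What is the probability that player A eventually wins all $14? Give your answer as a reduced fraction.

With a fair step, P(i) = ½P(i−1) + ½P(i+1) with P(0)=0, P(14)=1 has the linear solution P(i) = i/14.
P(10) = 10/14 = 5/7.

5/7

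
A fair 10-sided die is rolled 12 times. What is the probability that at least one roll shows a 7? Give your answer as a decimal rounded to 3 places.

P(no roll shows a 7) = (9/10)^12 ≈ 0.282.
P(at least one) = 1 − 0.282 = 0.718.

0.718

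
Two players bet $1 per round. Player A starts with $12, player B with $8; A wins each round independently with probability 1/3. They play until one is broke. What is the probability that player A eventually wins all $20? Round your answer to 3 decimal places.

Let r = q/p = (2/3)/(1/3) = 2. The recurrence P(i) = p·P(i+1) + q·P(i−1) with P(0)=0, P(20)=1 gives P(i) = (1 − r^i)/(1 − r^20).
P(12) = (1 − (2)^12) / (1 − (2)^20) = 273/69905 ≈ 0.004.

0.004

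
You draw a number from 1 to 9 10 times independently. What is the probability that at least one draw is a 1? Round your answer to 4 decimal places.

P(no draw is a 1) = (8/9)^10 ≈ 0.3079.
P(at least one) = 1 − 0.3079 = 0.6921.

0.6921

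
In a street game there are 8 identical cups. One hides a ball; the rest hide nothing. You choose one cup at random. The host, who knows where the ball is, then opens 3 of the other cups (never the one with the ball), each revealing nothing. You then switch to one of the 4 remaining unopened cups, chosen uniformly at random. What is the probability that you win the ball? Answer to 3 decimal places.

0.219

Your original cup holds the ball with probability 1/8, so the other 7 collectively hold it with probability 7/8.
The host can always find 3 empty cups to open, so the reveals don't change that 7/8; it is now spread over the 4 remaining unopened cups.
P(win by switching) = (7/8) · (1/4) = 7/32 ≈ 0.219.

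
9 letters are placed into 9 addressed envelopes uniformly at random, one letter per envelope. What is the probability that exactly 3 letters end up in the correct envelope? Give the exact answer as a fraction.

Choose which 3 of the 9 are fixed: C(9,3) = 84 ways.
The remaining 6 must have no fixed point: D(6) = 265.
P = 84·265/362880 = 53/864.

53/864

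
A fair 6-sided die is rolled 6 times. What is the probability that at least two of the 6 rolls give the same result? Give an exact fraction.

P(all 6 different) = 6/6 · 5/6 · ··· · 1/6 = 5/324.
P(at least two equal) = 1 − 5/324 = 319/324.

319/324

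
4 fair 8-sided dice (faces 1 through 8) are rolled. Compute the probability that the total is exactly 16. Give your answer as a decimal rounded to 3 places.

There are 8^4 = 4096 equally likely outcomes.
The number of ordered 4-tuples from {1,…,8} summing to 16 is 315.
P(sum = 16) = 315/4096 ≈ 0.077.

0.077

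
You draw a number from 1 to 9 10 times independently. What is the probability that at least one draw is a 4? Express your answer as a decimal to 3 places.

P(no draw is a 4) = (8/9)^10 ≈ 0.308.
P(at least one) = 1 − 0.308 = 0.692.

0.692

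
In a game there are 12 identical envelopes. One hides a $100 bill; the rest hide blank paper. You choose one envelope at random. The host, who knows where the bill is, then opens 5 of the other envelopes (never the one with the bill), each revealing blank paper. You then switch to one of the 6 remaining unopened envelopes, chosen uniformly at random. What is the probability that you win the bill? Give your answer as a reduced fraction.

11/72

Your original envelope holds the bill with probability 1/12, so the other 11 collectively hold it with probability 11/12.
The host can always find 5 empty envelopes to open, so the reveals don't change that 11/12; it is now spread over the 6 remaining unopened envelopes.
P(win by switching) = (11/12) · (1/6) = 11/72.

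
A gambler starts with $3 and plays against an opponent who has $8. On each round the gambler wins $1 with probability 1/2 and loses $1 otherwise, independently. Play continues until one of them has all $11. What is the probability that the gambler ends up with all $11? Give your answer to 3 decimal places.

0.273

With a fair step, P(i) = ½P(i−1) + ½P(i+1) with P(0)=0, P(11)=1 has the linear solution P(i) = i/11.
P(3) = 3/11 ≈ 0.273.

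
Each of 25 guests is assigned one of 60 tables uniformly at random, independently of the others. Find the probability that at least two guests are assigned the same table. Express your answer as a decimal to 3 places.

It's easier to compute the probability that all 25 are distinct.
P(all distinct) = 60/60 · 59/60 · ··· · 36/60 ≈ 0.003.
So the probability of at least one match is 1 − 0.003 = 0.997.

0.997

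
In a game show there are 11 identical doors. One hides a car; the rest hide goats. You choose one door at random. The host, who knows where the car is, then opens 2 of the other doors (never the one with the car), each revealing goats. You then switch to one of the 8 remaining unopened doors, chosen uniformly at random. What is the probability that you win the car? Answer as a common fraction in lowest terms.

5/44

Your original door holds the car with probability 1/11, so the other 10 collectively hold it with probability 10/11.
The host can always find 2 empty doors to open, so the reveals don't change that 10/11; it is now spread over the 8 remaining unopened doors.
P(win by switching) = (10/11) · (1/8) = 5/44.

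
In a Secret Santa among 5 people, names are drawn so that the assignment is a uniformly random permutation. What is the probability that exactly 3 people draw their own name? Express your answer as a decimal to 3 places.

0.083

Choose which 3 of the 5 are fixed: C(5,3) = 10 ways.
The remaining 2 must have no fixed point: D(2) = 1.
P = 10·1/120 = 1/12 ≈ 0.083.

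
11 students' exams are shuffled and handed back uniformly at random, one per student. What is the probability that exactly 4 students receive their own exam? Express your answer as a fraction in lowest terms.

103/6720

Choose which 4 of the 11 are fixed: C(11,4) = 330 ways.
The remaining 7 must have no fixed point: D(7) = 1854.
P = 330·1854/39916800 = 103/6720.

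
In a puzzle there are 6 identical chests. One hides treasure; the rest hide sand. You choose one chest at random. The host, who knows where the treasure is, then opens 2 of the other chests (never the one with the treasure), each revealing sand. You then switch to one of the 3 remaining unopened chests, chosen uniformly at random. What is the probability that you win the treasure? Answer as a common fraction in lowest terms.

5/18

Your original chest holds the treasure with probability 1/6, so the other 5 collectively hold it with probability 5/6.
The host can always find 2 empty chests to open, so the reveals don't change that 5/6; it is now spread over the 3 remaining unopened chests.
P(win by switching) = (5/6) · (1/3) = 5/18.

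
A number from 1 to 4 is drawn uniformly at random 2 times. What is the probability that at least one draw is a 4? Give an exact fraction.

7/16

P(no draw is a 4) = (3/4)^2 = 9/16.
P(at least one) = 1 − 9/16 = 7/16.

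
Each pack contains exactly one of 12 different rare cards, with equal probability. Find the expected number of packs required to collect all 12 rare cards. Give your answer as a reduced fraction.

86021/2310

After i distinct types are collected, each trial gives a new one with probability (12−i)/12, so the expected wait for the next new type is 12/(12−i).
E = 12/12 + 12/11 + 12/10 + 12/9 + 12/8 + 12/7 + 12/6 + 12/5 + 12/4 + 12/3 + 12/2 + 12/1 = 86021/2310.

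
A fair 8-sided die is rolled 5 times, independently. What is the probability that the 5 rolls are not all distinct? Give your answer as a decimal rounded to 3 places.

0.795

P(all 5 different) = 8/8 · 7/8 · ··· · 4/8 ≈ 0.205.
P(at least two equal) = 1 − 0.205 = 0.795.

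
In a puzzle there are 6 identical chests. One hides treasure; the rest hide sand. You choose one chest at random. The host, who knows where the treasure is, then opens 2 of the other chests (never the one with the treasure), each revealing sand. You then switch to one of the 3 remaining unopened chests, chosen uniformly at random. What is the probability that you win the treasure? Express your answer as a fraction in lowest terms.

Your original chest holds the treasure with probability 1/6, so the other 5 collectively hold it with probability 5/6.
The host can always find 2 empty chests to open, so the reveals don't change that 5/6; it is now spread over the 3 remaining unopened chests.
P(win by switching) = (5/6) · (1/3) = 5/18.

5/18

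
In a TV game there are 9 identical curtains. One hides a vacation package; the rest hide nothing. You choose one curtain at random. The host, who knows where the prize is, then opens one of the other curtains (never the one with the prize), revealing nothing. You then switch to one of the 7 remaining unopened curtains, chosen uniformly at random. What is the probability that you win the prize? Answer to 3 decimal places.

Your original curtain holds the prize with probability 1/9, so the other 8 collectively hold it with probability 8/9.
The host can always find an empty curtain to open, so this doesn't change that 8/9; it is now spread over the 7 remaining unopened curtains.
P(win by switching) = (8/9) · (1/7) = 8/63 ≈ 0.127.

0.127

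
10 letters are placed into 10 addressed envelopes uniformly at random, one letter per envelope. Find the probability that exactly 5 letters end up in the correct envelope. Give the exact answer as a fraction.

11/3600

Choose which 5 of the 10 are fixed: C(10,5) = 252 ways.
The remaining 5 must have no fixed point: D(5) = 44.
P = 252·44/3628800 = 11/3600.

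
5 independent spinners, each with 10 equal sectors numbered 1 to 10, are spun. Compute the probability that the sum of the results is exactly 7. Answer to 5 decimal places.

0.00015

There are 10^5 = 100000 equally likely outcomes.
The number of ordered 5-tuples from {1,…,10} summing to 7 is 15.
P(sum = 7) = 15/100000 = 3/20000 ≈ 0.00015.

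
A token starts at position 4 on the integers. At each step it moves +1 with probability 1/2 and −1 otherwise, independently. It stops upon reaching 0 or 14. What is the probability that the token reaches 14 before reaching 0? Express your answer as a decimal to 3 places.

0.286

With a fair step, P(i) = ½P(i−1) + ½P(i+1) with P(0)=0, P(14)=1 has the linear solution P(i) = i/14.
P(4) = 4/14 = 2/7 ≈ 0.286.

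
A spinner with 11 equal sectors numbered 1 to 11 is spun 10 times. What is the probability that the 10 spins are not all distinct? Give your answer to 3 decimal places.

P(all 10 different) = 11/11 · 10/11 · ··· · 2/11 ≈ 0.002.
P(at least two equal) = 1 − 0.002 = 0.998.

0.998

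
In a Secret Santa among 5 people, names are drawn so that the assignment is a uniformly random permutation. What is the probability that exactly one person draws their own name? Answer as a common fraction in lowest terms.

Choose which one is fixed: C(5,1) = 5 ways.
The remaining 4 must have no fixed point: D(4) = 9.
P = 5·9/120 = 3/8.

3/8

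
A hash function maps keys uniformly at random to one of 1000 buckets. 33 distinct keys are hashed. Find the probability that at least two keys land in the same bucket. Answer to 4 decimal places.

It's easier to compute the probability that all 33 are distinct.
P(all distinct) = 1000/1000 · 999/1000 · ··· · 968/1000 ≈ 0.5864.
So the probability of at least one match is 1 − 0.5864 = 0.4136.

0.4136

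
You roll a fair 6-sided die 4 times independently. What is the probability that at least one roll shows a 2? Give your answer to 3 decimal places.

P(no roll shows a 2) = (5/6)^4 ≈ 0.482.
P(at least one) = 1 − 0.482 = 0.518.

0.518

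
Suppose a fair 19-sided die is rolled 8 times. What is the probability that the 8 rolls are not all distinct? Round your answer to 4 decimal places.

P(all 8 different) = 19/19 · 18/19 · ··· · 12/19 ≈ 0.1794.
P(at least two equal) = 1 − 0.1794 = 0.8206.

0.8206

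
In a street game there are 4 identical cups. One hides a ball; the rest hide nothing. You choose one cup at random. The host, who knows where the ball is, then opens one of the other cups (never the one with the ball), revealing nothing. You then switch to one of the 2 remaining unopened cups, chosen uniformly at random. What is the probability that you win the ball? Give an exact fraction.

Your original cup holds the ball with probability 1/4, so the other 3 collectively hold it with probability 3/4.
The host can always find an empty cup to open, so this doesn't change that 3/4; it is now spread over the 2 remaining unopened cups.
P(win by switching) = (3/4) · (1/2) = 3/8.

3/8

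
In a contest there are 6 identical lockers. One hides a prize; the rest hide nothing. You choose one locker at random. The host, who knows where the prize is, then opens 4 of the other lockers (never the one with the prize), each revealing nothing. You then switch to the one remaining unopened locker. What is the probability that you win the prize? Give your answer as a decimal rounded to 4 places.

Your original locker holds the prize with probability 1/6, so the other 5 collectively hold it with probability 5/6.
The host can always find 4 empty lockers to open, so the reveals don't change that 5/6; it is now spread over the 1 remaining unopened locker.
P(win by switching) = (5/6) · (1/1) = 5/6 ≈ 0.8333.

0.8333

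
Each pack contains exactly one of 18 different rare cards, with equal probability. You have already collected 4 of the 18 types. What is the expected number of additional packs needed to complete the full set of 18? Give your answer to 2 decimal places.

Starting from 4 distinct types, each trial gives a new one with probability (18−i)/18 when i types are held, so the wait for the next new type is 18/(18−i).
E = 18/14 + 18/13 + 18/12 + 18/11 + 18/10 + 18/9 + 18/8 + 18/7 + 18/6 + 18/5 + 18/4 + 18/3 + 18/2 + 18/1 = 1171733/20020 ≈ 58.53.

58.53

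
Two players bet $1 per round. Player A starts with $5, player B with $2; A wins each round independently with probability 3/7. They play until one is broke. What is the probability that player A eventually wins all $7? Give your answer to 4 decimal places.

0.4951

Let r = q/p = (4/7)/(3/7) = 4/3. The recurrence P(i) = p·P(i+1) + q·P(i−1) with P(0)=0, P(7)=1 gives P(i) = (1 − r^i)/(1 − r^7).
P(5) = (1 − (4/3)^5) / (1 − (4/3)^7) = 7029/14197 ≈ 0.4951.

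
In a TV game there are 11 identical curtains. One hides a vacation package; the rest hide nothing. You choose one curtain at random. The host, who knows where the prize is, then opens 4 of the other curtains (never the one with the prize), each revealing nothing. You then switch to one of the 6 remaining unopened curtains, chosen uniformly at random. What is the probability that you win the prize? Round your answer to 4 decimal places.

Your original curtain holds the prize with probability 1/11, so the other 10 collectively hold it with probability 10/11.
The host can always find 4 empty curtains to open, so the reveals don't change that 10/11; it is now spread over the 6 remaining unopened curtains.
P(win by switching) = (10/11) · (1/6) = 5/33 ≈ 0.1515.

0.1515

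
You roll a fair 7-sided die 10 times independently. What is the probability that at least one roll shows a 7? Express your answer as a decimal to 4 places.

P(no roll shows a 7) = (6/7)^10 ≈ 0.2141.
P(at least one) = 1 − 0.2141 = 0.7859.

0.7859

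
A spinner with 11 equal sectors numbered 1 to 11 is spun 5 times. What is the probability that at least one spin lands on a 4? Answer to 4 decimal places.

0.3791

P(no spin lands on a 4) = (10/11)^5 ≈ 0.6209.
P(at least one) = 1 − 0.6209 = 0.3791.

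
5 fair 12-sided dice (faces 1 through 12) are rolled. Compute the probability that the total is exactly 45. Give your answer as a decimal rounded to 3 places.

There are 12^5 = 248832 equally likely outcomes.
The number of ordered 5-tuples from {1,…,12} summing to 45 is 3701.
P(sum = 45) = 3701/248832 ≈ 0.015.

0.015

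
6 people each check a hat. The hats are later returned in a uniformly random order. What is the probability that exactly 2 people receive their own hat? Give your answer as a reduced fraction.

Choose which 2 of the 6 are fixed: C(6,2) = 15 ways.
The remaining 4 must have no fixed point: D(4) = 9.
P = 15·9/720 = 3/16.

3/16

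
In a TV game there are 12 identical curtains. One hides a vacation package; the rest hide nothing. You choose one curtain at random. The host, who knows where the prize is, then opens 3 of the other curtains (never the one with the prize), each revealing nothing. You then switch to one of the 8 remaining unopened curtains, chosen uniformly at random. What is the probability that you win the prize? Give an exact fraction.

Your original curtain holds the prize with probability 1/12, so the other 11 collectively hold it with probability 11/12.
The host can always find 3 empty curtains to open, so the reveals don't change that 11/12; it is now spread over the 8 remaining unopened curtains.
P(win by switching) = (11/12) · (1/8) = 11/96.

11/96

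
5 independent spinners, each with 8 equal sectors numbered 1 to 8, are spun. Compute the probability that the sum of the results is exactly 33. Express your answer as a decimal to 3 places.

There are 8^5 = 32768 equally likely outcomes.
The number of ordered 5-tuples from {1,…,8} summing to 33 is 330.
P(sum = 33) = 330/32768 = 165/16384 ≈ 0.010.

0.010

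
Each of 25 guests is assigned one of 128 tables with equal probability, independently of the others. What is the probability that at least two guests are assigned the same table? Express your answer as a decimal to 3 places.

It's easier to compute the probability that all 25 are distinct.
P(all distinct) = 128/128 · 127/128 · ··· · 104/128 ≈ 0.081.
So the probability of at least one match is 1 − 0.081 = 0.919.

0.919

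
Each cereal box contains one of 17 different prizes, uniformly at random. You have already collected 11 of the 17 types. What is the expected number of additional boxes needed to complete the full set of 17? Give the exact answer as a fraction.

Starting from 11 distinct types, each trial gives a new one with probability (17−i)/17 when i types are held, so the wait for the next new type is 17/(17−i).
E = 17/6 + 17/5 + 17/4 + 17/3 + 17/2 + 17/1 = 833/20.

833/20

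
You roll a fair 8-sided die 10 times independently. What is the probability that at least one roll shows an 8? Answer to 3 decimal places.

P(no roll shows an 8) = (7/8)^10 ≈ 0.263.
P(at least one) = 1 − 0.263 = 0.737.

0.737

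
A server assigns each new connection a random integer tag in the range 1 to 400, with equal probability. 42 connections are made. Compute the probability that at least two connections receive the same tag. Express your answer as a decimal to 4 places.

0.8926

It's easier to compute the probability that all 42 are distinct.
P(all distinct) = 400/400 · 399/400 · ··· · 359/400 ≈ 0.1074.
So the probability of at least one match is 1 − 0.1074 = 0.8926.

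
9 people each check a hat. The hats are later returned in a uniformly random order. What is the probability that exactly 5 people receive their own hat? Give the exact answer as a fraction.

Choose which 5 of the 9 are fixed: C(9,5) = 126 ways.
The remaining 4 must have no fixed point: D(4) = 9.
P = 126·9/362880 = 1/320.

1/320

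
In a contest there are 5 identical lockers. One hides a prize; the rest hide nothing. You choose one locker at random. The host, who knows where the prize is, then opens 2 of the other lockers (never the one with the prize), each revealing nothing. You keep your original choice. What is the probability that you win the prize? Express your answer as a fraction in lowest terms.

1/5

The host can always open 2 empty lockers regardless of your choice, so the reveals give no information about your original locker.
P(win by staying) = 1/5.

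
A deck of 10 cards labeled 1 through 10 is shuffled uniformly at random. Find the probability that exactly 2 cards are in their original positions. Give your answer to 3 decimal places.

0.184

Choose which 2 of the 10 are fixed: C(10,2) = 45 ways.
The remaining 8 must have no fixed point: D(8) = 14833.
P = 45·14833/3628800 = 2119/11520 ≈ 0.184.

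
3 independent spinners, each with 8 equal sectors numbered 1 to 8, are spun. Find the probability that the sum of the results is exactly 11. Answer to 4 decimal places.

There are 8^3 = 512 equally likely outcomes.
The number of ordered 3-tuples from {1,…,8} summing to 11 is 42.
P(sum = 11) = 42/512 = 21/256 ≈ 0.0820.

0.0820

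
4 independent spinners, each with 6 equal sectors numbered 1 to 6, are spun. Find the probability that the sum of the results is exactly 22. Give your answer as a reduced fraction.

5/648

There are 6^4 = 1296 equally likely outcomes.
The number of ordered 4-tuples from {1,…,6} summing to 22 is 10.
P(sum = 22) = 10/1296 = 5/648.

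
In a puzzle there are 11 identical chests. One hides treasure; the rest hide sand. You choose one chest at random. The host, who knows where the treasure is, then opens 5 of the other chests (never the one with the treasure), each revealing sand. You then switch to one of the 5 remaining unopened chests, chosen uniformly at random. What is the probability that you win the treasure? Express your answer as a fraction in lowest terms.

2/11

Your original chest holds the treasure with probability 1/11, so the other 10 collectively hold it with probability 10/11.
The host can always find 5 empty chests to open, so the reveals don't change that 10/11; it is now spread over the 5 remaining unopened chests.
P(win by switching) = (10/11) · (1/5) = 2/11.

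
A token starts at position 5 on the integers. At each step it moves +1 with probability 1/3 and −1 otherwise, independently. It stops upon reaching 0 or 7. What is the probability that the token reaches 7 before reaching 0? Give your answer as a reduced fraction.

31/127

Let r = q/p = (2/3)/(1/3) = 2. The recurrence P(i) = p·P(i+1) + q·P(i−1) with P(0)=0, P(7)=1 gives P(i) = (1 − r^i)/(1 − r^7).
P(5) = (1 − (2)^5) / (1 − (2)^7) = 31/127.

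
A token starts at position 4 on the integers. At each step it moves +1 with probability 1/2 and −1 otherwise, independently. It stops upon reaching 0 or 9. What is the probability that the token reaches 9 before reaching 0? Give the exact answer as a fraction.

With a fair step, P(i) = ½P(i−1) + ½P(i+1) with P(0)=0, P(9)=1 has the linear solution P(i) = i/9.
P(4) = 4/9.

4/9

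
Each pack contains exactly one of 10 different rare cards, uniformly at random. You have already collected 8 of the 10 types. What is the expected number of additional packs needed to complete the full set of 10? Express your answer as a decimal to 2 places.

Starting from 8 distinct types, each trial gives a new one with probability (10−i)/10 when i types are held, so the wait for the next new type is 10/(10−i).
E = 10/2 + 10/1 = 15 ≈ 15.00.

15.00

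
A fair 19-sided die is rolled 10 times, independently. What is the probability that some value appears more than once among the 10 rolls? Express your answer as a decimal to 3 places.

0.945

P(all 10 different) = 19/19 · 18/19 · ··· · 10/19 ≈ 0.055.
P(at least two equal) = 1 − 0.055 = 0.945.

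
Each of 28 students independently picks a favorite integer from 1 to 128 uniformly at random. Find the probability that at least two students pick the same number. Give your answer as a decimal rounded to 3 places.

0.959

It's easier to compute the probability that all 28 are distinct.
P(all distinct) = 128/128 · 127/128 · ··· · 101/128 ≈ 0.041.
So the probability of at least one match is 1 − 0.041 = 0.959.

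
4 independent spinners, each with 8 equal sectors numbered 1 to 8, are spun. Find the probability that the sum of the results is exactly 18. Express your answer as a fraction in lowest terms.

There are 8^4 = 4096 equally likely outcomes.
The number of ordered 4-tuples from {1,…,8} summing to 18 is 344.
P(sum = 18) = 344/4096 = 43/512.

43/512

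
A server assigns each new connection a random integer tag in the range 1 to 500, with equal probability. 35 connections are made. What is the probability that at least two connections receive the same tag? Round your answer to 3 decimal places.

0.704

It's easier to compute the probability that all 35 are distinct.
P(all distinct) = 500/500 · 499/500 · ··· · 466/500 ≈ 0.296.
So the probability of at least one match is 1 − 0.296 = 0.704.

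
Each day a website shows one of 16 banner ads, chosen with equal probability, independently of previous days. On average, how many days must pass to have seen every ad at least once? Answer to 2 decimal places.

54.09

After i distinct types are collected, each trial gives a new one with probability (16−i)/16, so the expected wait for the next new type is 16/(16−i).
E = 16/16 + 16/15 + 16/14 + 16/13 + 16/12 + 16/11 + 16/10 + 16/9 + 16/8 + 16/7 + 16/6 + 16/5 + 16/4 + 16/3 + 16/2 + 16/1 = 2436559/45045 ≈ 54.09.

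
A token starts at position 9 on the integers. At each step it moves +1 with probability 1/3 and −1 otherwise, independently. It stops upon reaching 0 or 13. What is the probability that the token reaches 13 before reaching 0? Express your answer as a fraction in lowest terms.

Let r = q/p = (2/3)/(1/3) = 2. The recurrence P(i) = p·P(i+1) + q·P(i−1) with P(0)=0, P(13)=1 gives P(i) = (1 − r^i)/(1 − r^13).
P(9) = (1 − (2)^9) / (1 − (2)^13) = 511/8191.

511/8191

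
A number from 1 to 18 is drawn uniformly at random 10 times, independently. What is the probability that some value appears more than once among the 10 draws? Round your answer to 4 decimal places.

0.9555

P(all 10 different) = 18/18 · 17/18 · ··· · 9/18 ≈ 0.0445.
P(at least two equal) = 1 − 0.0445 = 0.9555.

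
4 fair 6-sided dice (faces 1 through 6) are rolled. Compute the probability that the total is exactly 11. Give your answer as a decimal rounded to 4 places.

0.0802

There are 6^4 = 1296 equally likely outcomes.
The number of ordered 4-tuples from {1,…,6} summing to 11 is 104.
P(sum = 11) = 104/1296 = 13/162 ≈ 0.0802.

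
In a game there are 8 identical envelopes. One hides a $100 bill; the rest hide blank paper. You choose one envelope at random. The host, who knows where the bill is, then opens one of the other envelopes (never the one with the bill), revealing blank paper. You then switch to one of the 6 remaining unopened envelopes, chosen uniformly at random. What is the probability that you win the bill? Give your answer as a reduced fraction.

Your original envelope holds the bill with probability 1/8, so the other 7 collectively hold it with probability 7/8.
The host can always find an empty envelope to open, so this doesn't change that 7/8; it is now spread over the 6 remaining unopened envelopes.
P(win by switching) = (7/8) · (1/6) = 7/48.

7/48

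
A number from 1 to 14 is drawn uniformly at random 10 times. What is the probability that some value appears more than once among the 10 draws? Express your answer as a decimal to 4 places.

0.9874

P(all 10 different) = 14/14 · 13/14 · ··· · 5/14 ≈ 0.0126.
P(at least two equal) = 1 − 0.0126 = 0.9874.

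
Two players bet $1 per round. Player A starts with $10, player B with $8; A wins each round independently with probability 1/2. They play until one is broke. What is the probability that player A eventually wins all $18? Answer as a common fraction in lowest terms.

5/9

With a fair step, P(i) = ½P(i−1) + ½P(i+1) with P(0)=0, P(18)=1 has the linear solution P(i) = i/18.
P(10) = 10/18 = 5/9.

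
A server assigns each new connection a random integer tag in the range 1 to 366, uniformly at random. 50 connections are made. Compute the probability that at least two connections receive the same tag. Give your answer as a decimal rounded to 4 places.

It's easier to compute the probability that all 50 are distinct.
P(all distinct) = 366/366 · 365/366 · ··· · 317/366 ≈ 0.0299.
So the probability of at least one match is 1 − 0.0299 = 0.9701.

0.9701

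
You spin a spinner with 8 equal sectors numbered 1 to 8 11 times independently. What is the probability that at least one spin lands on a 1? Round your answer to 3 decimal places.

P(no spin lands on a 1) = (7/8)^11 ≈ 0.230.
P(at least one) = 1 − 0.230 = 0.770.

0.770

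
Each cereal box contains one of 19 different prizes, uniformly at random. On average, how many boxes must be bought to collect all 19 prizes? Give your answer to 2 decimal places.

After i distinct types are collected, each trial gives a new one with probability (19−i)/19, so the expected wait for the next new type is 19/(19−i).
E = 19/19 + 19/18 + 19/17 + 19/16 + 19/15 + 19/14 + 19/13 + 19/12 + 19/11 + 19/10 + 19/9 + 19/8 + 19/7 + 19/6 + 19/5 + 19/4 + 19/3 + 19/2 + 19/1 = 275295799/4084080 ≈ 67.41.

67.41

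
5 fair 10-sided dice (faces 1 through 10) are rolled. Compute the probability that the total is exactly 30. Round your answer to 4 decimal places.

There are 10^5 = 100000 equally likely outcomes.
The number of ordered 5-tuples from {1,…,10} summing to 30 is 5631.
P(sum = 30) = 5631/100000 ≈ 0.0563.

0.0563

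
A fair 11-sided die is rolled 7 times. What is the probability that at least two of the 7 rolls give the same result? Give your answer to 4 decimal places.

0.9147

P(all 7 different) = 11/11 · 10/11 · ··· · 5/11 ≈ 0.0853.
P(at least two equal) = 1 − 0.0853 = 0.9147.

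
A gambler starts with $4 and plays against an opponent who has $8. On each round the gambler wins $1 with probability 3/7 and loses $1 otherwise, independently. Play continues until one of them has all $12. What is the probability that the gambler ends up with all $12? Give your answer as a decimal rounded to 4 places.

0.0707

Let r = q/p = (4/7)/(3/7) = 4/3. The recurrence P(i) = p·P(i+1) + q·P(i−1) with P(0)=0, P(12)=1 gives P(i) = (1 − r^i)/(1 − r^12).
P(4) = (1 − (4/3)^4) / (1 − (4/3)^12) = 6561/92833 ≈ 0.0707.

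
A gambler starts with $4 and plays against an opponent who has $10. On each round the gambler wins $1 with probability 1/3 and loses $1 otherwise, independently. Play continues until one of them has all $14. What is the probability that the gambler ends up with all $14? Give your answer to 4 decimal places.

Let r = q/p = (2/3)/(1/3) = 2. The recurrence P(i) = p·P(i+1) + q·P(i−1) with P(0)=0, P(14)=1 gives P(i) = (1 − r^i)/(1 − r^14).
P(4) = (1 − (2)^4) / (1 − (2)^14) = 5/5461 ≈ 0.0009.

0.0009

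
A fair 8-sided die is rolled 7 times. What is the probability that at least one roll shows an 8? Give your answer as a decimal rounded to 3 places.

0.607

P(no roll shows an 8) = (7/8)^7 ≈ 0.393.
P(at least one) = 1 − 0.393 = 0.607.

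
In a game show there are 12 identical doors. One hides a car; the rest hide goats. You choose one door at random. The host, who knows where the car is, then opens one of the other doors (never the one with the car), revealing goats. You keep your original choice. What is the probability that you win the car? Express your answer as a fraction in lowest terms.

The host can always open an empty door regardless of your choice, so this gives no information about your original door.
P(win by staying) = 1/12.

1/12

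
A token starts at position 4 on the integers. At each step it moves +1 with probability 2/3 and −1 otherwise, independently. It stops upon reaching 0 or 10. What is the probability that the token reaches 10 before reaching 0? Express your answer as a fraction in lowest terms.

320/341

Let r = q/p = (1/3)/(2/3) = 1/2. The recurrence P(i) = p·P(i+1) + q·P(i−1) with P(0)=0, P(10)=1 gives P(i) = (1 − r^i)/(1 − r^10).
P(4) = (1 − (1/2)^4) / (1 − (1/2)^10) = 320/341.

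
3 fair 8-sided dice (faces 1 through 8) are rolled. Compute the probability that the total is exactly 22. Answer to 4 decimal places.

0.0117

There are 8^3 = 512 equally likely outcomes.
The number of ordered 3-tuples from {1,…,8} summing to 22 is 6.
P(sum = 22) = 6/512 = 3/256 ≈ 0.0117.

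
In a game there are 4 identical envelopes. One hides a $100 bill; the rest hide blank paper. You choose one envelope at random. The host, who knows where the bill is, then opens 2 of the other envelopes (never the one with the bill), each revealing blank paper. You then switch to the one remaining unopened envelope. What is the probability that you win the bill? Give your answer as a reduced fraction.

Your original envelope holds the bill with probability 1/4, so the other 3 collectively hold it with probability 3/4.
The host can always find 2 empty envelopes to open, so the reveals don't change that 3/4; it is now spread over the 1 remaining unopened envelope.
P(win by switching) = (3/4) · (1/1) = 3/4.

3/4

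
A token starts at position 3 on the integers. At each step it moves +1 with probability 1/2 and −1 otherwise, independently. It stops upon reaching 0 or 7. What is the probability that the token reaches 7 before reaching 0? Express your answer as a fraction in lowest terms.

3/7

With a fair step, P(i) = ½P(i−1) + ½P(i+1) with P(0)=0, P(7)=1 has the linear solution P(i) = i/7.
P(3) = 3/7.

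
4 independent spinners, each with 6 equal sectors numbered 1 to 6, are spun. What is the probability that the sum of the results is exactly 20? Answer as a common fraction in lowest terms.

There are 6^4 = 1296 equally likely outcomes.
The number of ordered 4-tuples from {1,…,6} summing to 20 is 35.
P(sum = 20) = 35/1296.

35/1296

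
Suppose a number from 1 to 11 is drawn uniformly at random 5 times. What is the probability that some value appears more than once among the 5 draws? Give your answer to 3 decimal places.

P(all 5 different) = 11/11 · 10/11 · ··· · 7/11 ≈ 0.344.
P(at least two equal) = 1 − 0.344 = 0.656.

0.656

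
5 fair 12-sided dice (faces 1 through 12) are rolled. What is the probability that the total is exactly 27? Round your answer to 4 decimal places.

There are 12^5 = 248832 equally likely outcomes.
The number of ordered 5-tuples from {1,…,12} summing to 27 is 9945.
P(sum = 27) = 9945/248832 = 1105/27648 ≈ 0.0400.

0.0400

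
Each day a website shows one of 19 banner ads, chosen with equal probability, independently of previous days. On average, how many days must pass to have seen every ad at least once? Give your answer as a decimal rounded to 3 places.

After i distinct types are collected, each trial gives a new one with probability (19−i)/19, so the expected wait for the next new type is 19/(19−i).
E = 19/19 + 19/18 + 19/17 + 19/16 + 19/15 + 19/14 + 19/13 + 19/12 + 19/11 + 19/10 + 19/9 + 19/8 + 19/7 + 19/6 + 19/5 + 19/4 + 19/3 + 19/2 + 19/1 = 275295799/4084080 ≈ 67.407.

67.407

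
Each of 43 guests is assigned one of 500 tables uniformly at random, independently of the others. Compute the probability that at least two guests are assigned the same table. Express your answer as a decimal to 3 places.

It's easier to compute the probability that all 43 are distinct.
P(all distinct) = 500/500 · 499/500 · ··· · 458/500 ≈ 0.156.
So the probability of at least one match is 1 − 0.156 = 0.844.

0.844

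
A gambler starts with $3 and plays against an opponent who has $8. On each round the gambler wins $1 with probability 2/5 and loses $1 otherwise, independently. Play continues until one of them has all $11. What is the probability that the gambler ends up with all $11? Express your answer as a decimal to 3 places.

Let r = q/p = (3/5)/(2/5) = 3/2. The recurrence P(i) = p·P(i+1) + q·P(i−1) with P(0)=0, P(11)=1 gives P(i) = (1 − r^i)/(1 − r^11).
P(3) = (1 − (3/2)^3) / (1 − (3/2)^11) = 4864/175099 ≈ 0.028.

0.028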